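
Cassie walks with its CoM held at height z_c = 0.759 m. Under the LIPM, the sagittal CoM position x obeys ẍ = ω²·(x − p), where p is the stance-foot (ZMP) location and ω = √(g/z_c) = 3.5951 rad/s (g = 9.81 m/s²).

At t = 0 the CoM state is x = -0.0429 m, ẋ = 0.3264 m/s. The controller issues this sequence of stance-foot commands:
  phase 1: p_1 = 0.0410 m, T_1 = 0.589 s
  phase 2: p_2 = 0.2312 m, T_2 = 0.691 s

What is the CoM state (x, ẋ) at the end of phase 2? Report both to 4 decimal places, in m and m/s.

phase 1: p=0.0410, T=0.589, ωT=2.117514, cosh=4.215391, sinh=4.095060; start (x,ẋ)=(-0.042900, 0.326400) → end (x,ẋ)=(0.059120, 0.140715)
phase 2: p=0.2312, T=0.691, ωT=2.484214, cosh=6.037542, sinh=5.954151; start (x,ẋ)=(0.059120, 0.140715) → end (x,ẋ)=(-0.574689, -2.833926)

x = -0.5747, ẋ = -2.8339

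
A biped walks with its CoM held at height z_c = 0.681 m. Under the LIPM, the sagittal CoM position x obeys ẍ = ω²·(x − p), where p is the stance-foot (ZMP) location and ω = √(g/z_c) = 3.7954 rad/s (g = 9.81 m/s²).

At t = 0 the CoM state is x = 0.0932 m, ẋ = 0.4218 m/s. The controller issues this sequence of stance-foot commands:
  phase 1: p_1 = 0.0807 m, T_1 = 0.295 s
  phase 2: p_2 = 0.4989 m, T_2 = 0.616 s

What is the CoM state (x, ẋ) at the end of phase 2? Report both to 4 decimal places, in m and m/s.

x = 0.2730, ẋ = -0.6924

phase 1: p=0.0807, T=0.295, ωT=1.119643, cosh=1.695078, sinh=1.368682; start (x,ẋ)=(0.093200, 0.421800) → end (x,ẋ)=(0.253996, 0.779918)
phase 2: p=0.4989, T=0.616, ωT=2.337966, cosh=5.228335, sinh=5.131812; start (x,ẋ)=(0.253996, 0.779918) → end (x,ẋ)=(0.272999, -0.692386)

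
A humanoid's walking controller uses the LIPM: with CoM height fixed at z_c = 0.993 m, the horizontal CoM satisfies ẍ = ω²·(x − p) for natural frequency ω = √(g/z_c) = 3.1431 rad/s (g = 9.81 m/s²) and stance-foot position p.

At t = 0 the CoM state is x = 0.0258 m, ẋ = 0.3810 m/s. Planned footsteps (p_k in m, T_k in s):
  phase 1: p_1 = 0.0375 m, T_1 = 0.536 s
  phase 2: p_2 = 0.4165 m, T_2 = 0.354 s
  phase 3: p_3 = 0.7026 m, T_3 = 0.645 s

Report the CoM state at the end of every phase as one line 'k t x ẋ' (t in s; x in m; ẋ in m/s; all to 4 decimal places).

1 0.5360 0.3204 0.9666
2 0.8900 0.6717 1.2193
3 1.5350 2.0307 4.3476

phase 1: p=0.0375, T=0.536, ωT=1.684702, cosh=2.788171, sinh=2.602671; start (x,ẋ)=(0.025800, 0.381000) → end (x,ẋ)=(0.320369, 0.966582)
phase 2: p=0.4165, T=0.354, ωT=1.112657, cosh=1.685558, sinh=1.356874; start (x,ẋ)=(0.320369, 0.966582) → end (x,ẋ)=(0.671738, 1.219250)
phase 3: p=0.7026, T=0.645, ωT=2.027300, cosh=3.862621, sinh=3.730931; start (x,ẋ)=(0.671738, 1.219250) → end (x,ẋ)=(2.030669, 4.347592)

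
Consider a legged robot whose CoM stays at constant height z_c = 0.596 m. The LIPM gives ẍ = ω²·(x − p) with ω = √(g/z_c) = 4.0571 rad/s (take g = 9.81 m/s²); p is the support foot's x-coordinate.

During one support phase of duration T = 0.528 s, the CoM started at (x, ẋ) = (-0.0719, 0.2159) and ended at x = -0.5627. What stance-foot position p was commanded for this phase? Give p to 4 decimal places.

ωT = 4.0571·0.528 = 2.142149; cosh(ωT) = 4.317562, sinh(ωT) = 4.200159
x(T) = p + (x₀−p)·cosh(ωT) + (ẋ₀/ω)·sinh(ωT) ⇒ p·(1 − cosh) = x(T) − x₀·cosh − (ẋ₀/ω)·sinh
numerator   = -0.5627 − (-0.0719)·4.317562 − (0.2159/4.0571)·4.200159 = -0.475780
denominator = 1 − 4.317562 = -3.317562
p = -0.475780 / -3.317562 = 0.1434

p = 0.1434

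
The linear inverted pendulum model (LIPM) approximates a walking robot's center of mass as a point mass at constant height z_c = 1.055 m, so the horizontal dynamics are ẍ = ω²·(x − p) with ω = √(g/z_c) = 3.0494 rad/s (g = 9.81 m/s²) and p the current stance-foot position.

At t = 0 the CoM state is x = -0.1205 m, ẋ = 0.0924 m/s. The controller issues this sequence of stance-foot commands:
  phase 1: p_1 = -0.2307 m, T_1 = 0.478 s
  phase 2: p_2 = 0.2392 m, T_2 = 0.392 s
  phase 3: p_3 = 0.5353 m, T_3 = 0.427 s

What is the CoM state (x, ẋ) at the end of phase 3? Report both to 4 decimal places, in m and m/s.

x = 0.7441, ẋ = 0.9956

phase 1: p=-0.2307, T=0.478, ωT=1.457613, cosh=2.264243, sinh=2.031452; start (x,ẋ)=(-0.120500, 0.092400) → end (x,ẋ)=(0.080375, 0.891873)
phase 2: p=0.2392, T=0.392, ωT=1.195365, cosh=1.803678, sinh=1.501085; start (x,ẋ)=(0.080375, 0.891873) → end (x,ẋ)=(0.391760, 0.881643)
phase 3: p=0.5353, T=0.427, ωT=1.302094, cosh=1.974475, sinh=1.702513; start (x,ẋ)=(0.391760, 0.881643) → end (x,ẋ)=(0.744114, 0.995573)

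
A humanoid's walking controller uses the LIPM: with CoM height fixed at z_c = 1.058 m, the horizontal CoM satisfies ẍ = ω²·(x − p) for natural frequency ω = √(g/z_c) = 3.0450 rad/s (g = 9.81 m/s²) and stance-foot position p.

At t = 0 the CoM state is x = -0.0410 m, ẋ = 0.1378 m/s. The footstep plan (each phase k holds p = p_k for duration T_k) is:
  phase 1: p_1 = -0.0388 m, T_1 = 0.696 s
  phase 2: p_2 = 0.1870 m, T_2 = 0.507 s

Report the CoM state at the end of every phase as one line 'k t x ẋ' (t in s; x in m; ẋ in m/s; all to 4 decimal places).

phase 1: p=-0.0388, T=0.696, ωT=2.119320, cosh=4.222794, sinh=4.102680; start (x,ẋ)=(-0.041000, 0.137800) → end (x,ẋ)=(0.137575, 0.554417)
phase 2: p=0.1870, T=0.507, ωT=1.543815, cosh=2.447992, sinh=2.234427; start (x,ẋ)=(0.137575, 0.554417) → end (x,ẋ)=(0.472840, 1.020927)

1 0.6960 0.1376 0.5544
2 1.2030 0.4728 1.0209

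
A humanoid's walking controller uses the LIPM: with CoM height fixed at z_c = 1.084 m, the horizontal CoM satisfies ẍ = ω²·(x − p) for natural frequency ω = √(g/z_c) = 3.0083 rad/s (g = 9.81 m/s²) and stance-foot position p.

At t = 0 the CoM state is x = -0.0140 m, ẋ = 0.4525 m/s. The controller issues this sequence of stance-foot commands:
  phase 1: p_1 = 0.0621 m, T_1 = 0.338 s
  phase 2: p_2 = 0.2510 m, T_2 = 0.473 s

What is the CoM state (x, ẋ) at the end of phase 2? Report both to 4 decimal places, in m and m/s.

phase 1: p=0.0621, T=0.338, ωT=1.016805, cosh=1.563049, sinh=1.201300; start (x,ẋ)=(-0.014000, 0.452500) → end (x,ẋ)=(0.123848, 0.432264)
phase 2: p=0.2510, T=0.473, ωT=1.422926, cosh=2.195125, sinh=1.954118; start (x,ẋ)=(0.123848, 0.432264) → end (x,ẋ)=(0.252674, 0.201403)

x = 0.2527, ẋ = 0.2014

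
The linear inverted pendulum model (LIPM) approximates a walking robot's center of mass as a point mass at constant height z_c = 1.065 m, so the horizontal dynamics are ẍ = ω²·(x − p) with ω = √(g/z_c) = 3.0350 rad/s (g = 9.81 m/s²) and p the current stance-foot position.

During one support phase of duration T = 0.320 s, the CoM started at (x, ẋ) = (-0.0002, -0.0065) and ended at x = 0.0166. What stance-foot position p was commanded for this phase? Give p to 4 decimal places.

ωT = 3.0350·0.320 = 0.971200; cosh(ωT) = 1.509870, sinh(ωT) = 1.131242
x(T) = p + (x₀−p)·cosh(ωT) + (ẋ₀/ω)·sinh(ωT) ⇒ p·(1 − cosh) = x(T) − x₀·cosh − (ẋ₀/ω)·sinh
numerator   = 0.0166 − (-0.0002)·1.509870 − (-0.0065/3.0350)·1.131242 = 0.019325
denominator = 1 − 1.509870 = -0.509870
p = 0.019325 / -0.509870 = -0.0379

p = -0.0379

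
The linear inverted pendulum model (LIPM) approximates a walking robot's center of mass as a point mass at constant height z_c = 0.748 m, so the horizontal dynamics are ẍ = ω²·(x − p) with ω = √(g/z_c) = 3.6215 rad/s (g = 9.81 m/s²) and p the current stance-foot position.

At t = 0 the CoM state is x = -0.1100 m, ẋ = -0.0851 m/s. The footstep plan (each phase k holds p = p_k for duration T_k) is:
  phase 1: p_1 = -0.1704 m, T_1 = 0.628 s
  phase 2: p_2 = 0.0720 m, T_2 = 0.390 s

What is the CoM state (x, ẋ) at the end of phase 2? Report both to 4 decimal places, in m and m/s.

phase 1: p=-0.1704, T=0.628, ωT=2.274302, cosh=4.912000, sinh=4.809131; start (x,ẋ)=(-0.110000, -0.085100) → end (x,ẋ)=(0.013277, 0.633931)
phase 2: p=0.0720, T=0.390, ωT=1.412385, cosh=2.174649, sinh=1.931087; start (x,ẋ)=(0.013277, 0.633931) → end (x,ẋ)=(0.282329, 0.967904)

x = 0.2823, ẋ = 0.9679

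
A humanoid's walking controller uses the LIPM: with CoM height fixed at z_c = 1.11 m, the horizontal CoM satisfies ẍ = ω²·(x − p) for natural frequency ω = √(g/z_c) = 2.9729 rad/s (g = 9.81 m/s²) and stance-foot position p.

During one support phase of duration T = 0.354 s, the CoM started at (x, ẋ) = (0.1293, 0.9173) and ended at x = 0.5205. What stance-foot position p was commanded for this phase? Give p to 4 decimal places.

ωT = 2.9729·0.354 = 1.052407; cosh(ωT) = 1.606817, sinh(ωT) = 1.257720
x(T) = p + (x₀−p)·cosh(ωT) + (ẋ₀/ω)·sinh(ωT) ⇒ p·(1 − cosh) = x(T) − x₀·cosh − (ẋ₀/ω)·sinh
numerator   = 0.5205 − (0.1293)·1.606817 − (0.9173/2.9729)·1.257720 = -0.075336
denominator = 1 − 1.606817 = -0.606817
p = -0.075336 / -0.606817 = 0.1241

p = 0.1241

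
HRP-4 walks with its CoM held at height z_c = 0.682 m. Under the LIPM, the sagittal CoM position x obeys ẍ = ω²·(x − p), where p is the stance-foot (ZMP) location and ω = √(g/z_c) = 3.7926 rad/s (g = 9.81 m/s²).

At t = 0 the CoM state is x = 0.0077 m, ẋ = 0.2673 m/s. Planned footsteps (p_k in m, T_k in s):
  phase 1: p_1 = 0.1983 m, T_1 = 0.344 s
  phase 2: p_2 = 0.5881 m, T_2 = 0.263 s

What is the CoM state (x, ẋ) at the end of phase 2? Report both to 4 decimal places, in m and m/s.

x = -0.6256, ẋ = -3.9588

phase 1: p=0.1983, T=0.344, ωT=1.304654, cosh=1.978841, sinh=1.707574; start (x,ẋ)=(0.007700, 0.267300) → end (x,ẋ)=(-0.058518, -0.705409)
phase 2: p=0.5881, T=0.263, ωT=0.997454, cosh=1.540093, sinh=1.171276; start (x,ẋ)=(-0.058518, -0.705409) → end (x,ẋ)=(-0.625605, -3.958792)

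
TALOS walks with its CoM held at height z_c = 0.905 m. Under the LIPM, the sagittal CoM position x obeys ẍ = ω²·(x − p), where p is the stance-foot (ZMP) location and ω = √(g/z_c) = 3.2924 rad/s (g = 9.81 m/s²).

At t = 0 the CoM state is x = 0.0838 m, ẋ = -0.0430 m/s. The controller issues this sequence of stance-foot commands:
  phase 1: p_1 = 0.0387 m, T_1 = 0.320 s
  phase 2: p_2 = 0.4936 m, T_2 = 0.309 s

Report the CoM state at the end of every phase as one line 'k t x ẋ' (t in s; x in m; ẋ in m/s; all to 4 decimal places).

phase 1: p=0.0387, T=0.320, ωT=1.053568, cosh=1.608278, sinh=1.259587; start (x,ẋ)=(0.083800, -0.043000) → end (x,ẋ)=(0.094783, 0.117877)
phase 2: p=0.4936, T=0.309, ωT=1.017352, cosh=1.563706, sinh=1.202154; start (x,ẋ)=(0.094783, 0.117877) → end (x,ẋ)=(-0.086993, -1.394184)

1 0.3200 0.0948 0.1179
2 0.6290 -0.0870 -1.3942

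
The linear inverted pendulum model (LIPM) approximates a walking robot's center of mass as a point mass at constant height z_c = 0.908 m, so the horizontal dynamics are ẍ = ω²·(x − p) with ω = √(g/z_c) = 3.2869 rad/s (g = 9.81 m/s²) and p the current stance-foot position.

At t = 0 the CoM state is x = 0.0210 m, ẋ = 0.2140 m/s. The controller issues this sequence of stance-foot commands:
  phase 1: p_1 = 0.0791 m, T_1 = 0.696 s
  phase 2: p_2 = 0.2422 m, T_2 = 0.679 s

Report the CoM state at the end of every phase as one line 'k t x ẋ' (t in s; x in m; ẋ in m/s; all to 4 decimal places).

1 0.6960 0.1074 0.1340
2 1.3750 -0.2054 -1.4093

phase 1: p=0.0791, T=0.696, ωT=2.287682, cosh=4.976790, sinh=4.875288; start (x,ẋ)=(0.021000, 0.214000) → end (x,ẋ)=(0.107364, 0.134005)
phase 2: p=0.2422, T=0.679, ωT=2.231805, cosh=4.712001, sinh=4.604667; start (x,ẋ)=(0.107364, 0.134005) → end (x,ẋ)=(-0.205420, -1.409330)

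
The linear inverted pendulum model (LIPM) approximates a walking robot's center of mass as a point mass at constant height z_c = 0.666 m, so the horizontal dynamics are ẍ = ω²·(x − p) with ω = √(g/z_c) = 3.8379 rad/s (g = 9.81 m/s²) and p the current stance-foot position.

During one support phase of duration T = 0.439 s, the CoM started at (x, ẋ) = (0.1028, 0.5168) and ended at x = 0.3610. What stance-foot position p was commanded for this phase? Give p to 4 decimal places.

p = 0.1544

ωT = 3.8379·0.439 = 1.684838; cosh(ωT) = 2.788526, sinh(ωT) = 2.603052
x(T) = p + (x₀−p)·cosh(ωT) + (ẋ₀/ω)·sinh(ωT) ⇒ p·(1 − cosh) = x(T) − x₀·cosh − (ẋ₀/ω)·sinh
numerator   = 0.3610 − (0.1028)·2.788526 − (0.5168/3.8379)·2.603052 = -0.276180
denominator = 1 − 2.788526 = -1.788526
p = -0.276180 / -1.788526 = 0.1544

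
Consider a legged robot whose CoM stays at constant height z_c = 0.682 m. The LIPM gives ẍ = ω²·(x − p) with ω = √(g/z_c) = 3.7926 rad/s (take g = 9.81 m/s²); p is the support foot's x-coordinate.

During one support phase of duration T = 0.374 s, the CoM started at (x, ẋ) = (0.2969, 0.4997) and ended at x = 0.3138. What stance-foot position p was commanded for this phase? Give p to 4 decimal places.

ωT = 3.7926·0.374 = 1.418432; cosh(ωT) = 2.186367, sinh(ωT) = 1.944273
x(T) = p + (x₀−p)·cosh(ωT) + (ẋ₀/ω)·sinh(ωT) ⇒ p·(1 − cosh) = x(T) − x₀·cosh − (ẋ₀/ω)·sinh
numerator   = 0.3138 − (0.2969)·2.186367 − (0.4997/3.7926)·1.944273 = -0.591503
denominator = 1 − 2.186367 = -1.186367
p = -0.591503 / -1.186367 = 0.4986

p = 0.4986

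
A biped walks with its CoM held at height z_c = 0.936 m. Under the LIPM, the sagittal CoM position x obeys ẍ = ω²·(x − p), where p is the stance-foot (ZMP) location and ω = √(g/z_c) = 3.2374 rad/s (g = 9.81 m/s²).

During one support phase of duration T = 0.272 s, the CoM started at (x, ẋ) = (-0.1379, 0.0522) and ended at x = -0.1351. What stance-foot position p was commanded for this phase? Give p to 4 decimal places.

ωT = 3.2374·0.272 = 0.880573; cosh(ωT) = 1.413413, sinh(ωT) = 0.998868
x(T) = p + (x₀−p)·cosh(ωT) + (ẋ₀/ω)·sinh(ωT) ⇒ p·(1 − cosh) = x(T) − x₀·cosh − (ẋ₀/ω)·sinh
numerator   = -0.1351 − (-0.1379)·1.413413 − (0.0522/3.2374)·0.998868 = 0.043704
denominator = 1 − 1.413413 = -0.413413
p = 0.043704 / -0.413413 = -0.1057

p = -0.1057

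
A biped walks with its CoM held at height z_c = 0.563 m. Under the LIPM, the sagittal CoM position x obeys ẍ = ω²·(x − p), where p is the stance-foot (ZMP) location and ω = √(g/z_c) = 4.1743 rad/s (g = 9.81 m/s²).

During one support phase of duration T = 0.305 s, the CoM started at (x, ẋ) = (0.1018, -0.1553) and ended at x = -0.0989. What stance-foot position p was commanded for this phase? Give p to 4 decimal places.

p = 0.2524

ωT = 4.1743·0.305 = 1.273161; cosh(ωT) = 1.926037, sinh(ωT) = 1.646091
x(T) = p + (x₀−p)·cosh(ωT) + (ẋ₀/ω)·sinh(ωT) ⇒ p·(1 − cosh) = x(T) − x₀·cosh − (ẋ₀/ω)·sinh
numerator   = -0.0989 − (0.1018)·1.926037 − (-0.1553/4.1743)·1.646091 = -0.233730
denominator = 1 − 1.926037 = -0.926037
p = -0.233730 / -0.926037 = 0.2524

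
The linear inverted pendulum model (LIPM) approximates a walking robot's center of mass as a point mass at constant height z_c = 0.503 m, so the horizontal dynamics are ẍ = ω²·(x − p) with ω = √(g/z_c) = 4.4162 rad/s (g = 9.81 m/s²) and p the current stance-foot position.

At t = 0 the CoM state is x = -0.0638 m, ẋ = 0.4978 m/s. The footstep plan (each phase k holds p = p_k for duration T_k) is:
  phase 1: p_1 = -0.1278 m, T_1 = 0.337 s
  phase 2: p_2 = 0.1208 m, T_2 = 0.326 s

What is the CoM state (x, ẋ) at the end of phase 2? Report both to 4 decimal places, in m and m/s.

x = 1.2170, ẋ = 5.1125

phase 1: p=-0.1278, T=0.337, ωT=1.488259, cosh=2.327572, sinh=2.101807; start (x,ẋ)=(-0.063800, 0.497800) → end (x,ẋ)=(0.258083, 1.752713)
phase 2: p=0.1208, T=0.326, ωT=1.439681, cosh=2.228177, sinh=1.991174; start (x,ẋ)=(0.258083, 1.752713) → end (x,ẋ)=(1.216953, 5.112544)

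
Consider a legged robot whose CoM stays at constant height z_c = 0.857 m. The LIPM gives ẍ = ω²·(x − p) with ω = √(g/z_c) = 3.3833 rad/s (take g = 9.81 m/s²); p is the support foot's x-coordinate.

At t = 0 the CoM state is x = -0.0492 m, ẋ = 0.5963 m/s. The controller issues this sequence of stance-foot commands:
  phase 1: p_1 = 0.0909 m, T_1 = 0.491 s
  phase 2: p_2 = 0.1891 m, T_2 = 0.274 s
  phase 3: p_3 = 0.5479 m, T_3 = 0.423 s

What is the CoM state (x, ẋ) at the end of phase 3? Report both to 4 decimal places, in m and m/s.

phase 1: p=0.0909, T=0.491, ωT=1.661200, cosh=2.727769, sinh=2.537858; start (x,ẋ)=(-0.049200, 0.596300) → end (x,ẋ)=(0.156032, 0.423623)
phase 2: p=0.1891, T=0.274, ωT=0.927024, cosh=1.461354, sinh=1.065624; start (x,ẋ)=(0.156032, 0.423623) → end (x,ẋ)=(0.274203, 0.499843)
phase 3: p=0.5479, T=0.423, ωT=1.431136, cosh=2.211243, sinh=1.972206; start (x,ẋ)=(0.274203, 0.499843) → end (x,ẋ)=(0.234059, -0.720988)

x = 0.2341, ẋ = -0.7210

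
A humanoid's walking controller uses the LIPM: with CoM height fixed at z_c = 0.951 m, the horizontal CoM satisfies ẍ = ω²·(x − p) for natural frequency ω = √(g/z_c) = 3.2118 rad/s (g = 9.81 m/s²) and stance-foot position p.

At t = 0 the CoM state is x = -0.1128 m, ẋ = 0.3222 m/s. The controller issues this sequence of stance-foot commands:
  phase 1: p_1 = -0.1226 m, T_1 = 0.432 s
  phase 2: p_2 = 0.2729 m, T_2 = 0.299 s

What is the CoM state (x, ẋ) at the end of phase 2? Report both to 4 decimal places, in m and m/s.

phase 1: p=-0.1226, T=0.432, ωT=1.387498, cosh=2.127258, sinh=1.877558; start (x,ẋ)=(-0.112800, 0.322200) → end (x,ẋ)=(0.086599, 0.744500)
phase 2: p=0.2729, T=0.299, ωT=0.960328, cosh=1.497661, sinh=1.114893; start (x,ẋ)=(0.086599, 0.744500) → end (x,ẋ)=(0.252319, 0.447899)

x = 0.2523, ẋ = 0.4479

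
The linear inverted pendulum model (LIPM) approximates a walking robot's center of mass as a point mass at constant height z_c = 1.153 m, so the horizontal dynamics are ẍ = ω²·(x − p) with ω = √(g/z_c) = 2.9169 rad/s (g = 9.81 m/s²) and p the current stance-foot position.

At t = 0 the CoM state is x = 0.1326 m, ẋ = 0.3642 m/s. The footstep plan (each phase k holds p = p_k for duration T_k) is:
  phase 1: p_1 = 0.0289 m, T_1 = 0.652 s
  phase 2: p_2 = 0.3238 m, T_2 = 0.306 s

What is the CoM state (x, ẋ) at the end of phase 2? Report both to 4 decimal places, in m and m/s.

x = 1.7715, ẋ = 4.5790

phase 1: p=0.0289, T=0.652, ωT=1.901819, cosh=3.423681, sinh=3.274384; start (x,ẋ)=(0.132600, 0.364200) → end (x,ẋ)=(0.792771, 2.237349)
phase 2: p=0.3238, T=0.306, ωT=0.892571, cosh=1.425500, sinh=1.015899; start (x,ẋ)=(0.792771, 2.237349) → end (x,ẋ)=(1.771543, 4.579031)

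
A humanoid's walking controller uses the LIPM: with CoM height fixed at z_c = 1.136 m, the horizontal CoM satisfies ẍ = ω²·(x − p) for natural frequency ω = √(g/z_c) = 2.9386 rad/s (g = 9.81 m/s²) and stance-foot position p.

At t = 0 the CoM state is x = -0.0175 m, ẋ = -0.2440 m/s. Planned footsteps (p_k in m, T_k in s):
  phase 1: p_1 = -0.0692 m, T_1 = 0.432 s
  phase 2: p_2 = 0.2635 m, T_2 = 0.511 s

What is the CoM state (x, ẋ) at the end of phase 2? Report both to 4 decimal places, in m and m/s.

x = -0.7664, ẋ = -2.8334

phase 1: p=-0.0692, T=0.432, ωT=1.269475, cosh=1.919982, sinh=1.639003; start (x,ẋ)=(-0.017500, -0.244000) → end (x,ẋ)=(-0.106028, -0.219469)
phase 2: p=0.2635, T=0.511, ωT=1.501625, cosh=2.355872, sinh=2.133104; start (x,ẋ)=(-0.106028, -0.219469) → end (x,ẋ)=(-0.766371, -2.833367)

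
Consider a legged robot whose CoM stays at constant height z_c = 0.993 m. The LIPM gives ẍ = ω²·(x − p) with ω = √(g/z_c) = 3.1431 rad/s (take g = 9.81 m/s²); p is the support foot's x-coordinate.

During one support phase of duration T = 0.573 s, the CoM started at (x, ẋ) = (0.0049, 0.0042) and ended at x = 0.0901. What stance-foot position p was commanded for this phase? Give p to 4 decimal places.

p = -0.0336

ωT = 3.1431·0.573 = 1.800996; cosh(ωT) = 3.110406, sinh(ωT) = 2.945272
x(T) = p + (x₀−p)·cosh(ωT) + (ẋ₀/ω)·sinh(ωT) ⇒ p·(1 − cosh) = x(T) − x₀·cosh − (ẋ₀/ω)·sinh
numerator   = 0.0901 − (0.0049)·3.110406 − (0.0042/3.1431)·2.945272 = 0.070923
denominator = 1 − 3.110406 = -2.110406
p = 0.070923 / -2.110406 = -0.0336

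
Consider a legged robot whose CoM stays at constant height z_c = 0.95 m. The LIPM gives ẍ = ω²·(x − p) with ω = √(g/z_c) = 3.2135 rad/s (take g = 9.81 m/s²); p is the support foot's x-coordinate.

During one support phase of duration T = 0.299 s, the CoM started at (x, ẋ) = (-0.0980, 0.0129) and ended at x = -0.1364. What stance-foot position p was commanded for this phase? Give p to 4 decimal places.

p = -0.0119

ωT = 3.2135·0.299 = 0.960836; cosh(ωT) = 1.498227, sinh(ωT) = 1.115655
x(T) = p + (x₀−p)·cosh(ωT) + (ẋ₀/ω)·sinh(ωT) ⇒ p·(1 − cosh) = x(T) − x₀·cosh − (ẋ₀/ω)·sinh
numerator   = -0.1364 − (-0.0980)·1.498227 − (0.0129/3.2135)·1.115655 = 0.005948
denominator = 1 − 1.498227 = -0.498227
p = 0.005948 / -0.498227 = -0.0119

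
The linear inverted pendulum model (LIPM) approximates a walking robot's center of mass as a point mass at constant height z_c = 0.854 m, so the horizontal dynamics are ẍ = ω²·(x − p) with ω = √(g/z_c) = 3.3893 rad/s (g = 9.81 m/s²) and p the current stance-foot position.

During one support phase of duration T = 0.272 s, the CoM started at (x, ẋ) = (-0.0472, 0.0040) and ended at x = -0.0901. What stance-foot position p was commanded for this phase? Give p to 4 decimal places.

p = 0.0496

ωT = 3.3893·0.272 = 0.921890; cosh(ωT) = 1.455902, sinh(ωT) = 1.058135
x(T) = p + (x₀−p)·cosh(ωT) + (ẋ₀/ω)·sinh(ωT) ⇒ p·(1 − cosh) = x(T) − x₀·cosh − (ẋ₀/ω)·sinh
numerator   = -0.0901 − (-0.0472)·1.455902 − (0.0040/3.3893)·1.058135 = -0.022630
denominator = 1 − 1.455902 = -0.455902
p = -0.022630 / -0.455902 = 0.0496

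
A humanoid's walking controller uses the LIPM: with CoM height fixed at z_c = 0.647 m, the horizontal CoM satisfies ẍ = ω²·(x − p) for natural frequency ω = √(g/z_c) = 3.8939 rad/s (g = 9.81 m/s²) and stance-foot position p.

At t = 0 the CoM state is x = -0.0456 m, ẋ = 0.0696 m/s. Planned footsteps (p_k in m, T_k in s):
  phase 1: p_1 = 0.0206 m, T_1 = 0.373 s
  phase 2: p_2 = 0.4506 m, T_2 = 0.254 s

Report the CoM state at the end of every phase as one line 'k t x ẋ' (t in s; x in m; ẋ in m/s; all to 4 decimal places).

phase 1: p=0.0206, T=0.373, ωT=1.452425, cosh=2.253733, sinh=2.019731; start (x,ẋ)=(-0.045600, 0.069600) → end (x,ẋ)=(-0.092496, -0.363779)
phase 2: p=0.4506, T=0.254, ωT=0.989051, cosh=1.530305, sinh=1.158375; start (x,ẋ)=(-0.092496, -0.363779) → end (x,ẋ)=(-0.488722, -3.006381)

1 0.3730 -0.0925 -0.3638
2 0.6270 -0.4887 -3.0064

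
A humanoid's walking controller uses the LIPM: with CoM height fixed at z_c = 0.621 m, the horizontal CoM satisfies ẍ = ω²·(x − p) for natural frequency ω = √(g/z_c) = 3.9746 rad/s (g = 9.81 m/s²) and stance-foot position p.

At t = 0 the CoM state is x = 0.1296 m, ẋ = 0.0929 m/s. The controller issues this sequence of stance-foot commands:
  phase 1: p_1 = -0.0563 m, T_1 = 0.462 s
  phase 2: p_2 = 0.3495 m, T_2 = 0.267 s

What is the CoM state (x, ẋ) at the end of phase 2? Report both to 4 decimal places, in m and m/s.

phase 1: p=-0.0563, T=0.462, ωT=1.836265, cosh=3.216239, sinh=3.056827; start (x,ẋ)=(0.129600, 0.092900) → end (x,ẋ)=(0.613047, 2.557411)
phase 2: p=0.3495, T=0.267, ωT=1.061218, cosh=1.617962, sinh=1.271928; start (x,ẋ)=(0.613047, 2.557411) → end (x,ẋ)=(1.594317, 5.470131)

x = 1.5943, ẋ = 5.4701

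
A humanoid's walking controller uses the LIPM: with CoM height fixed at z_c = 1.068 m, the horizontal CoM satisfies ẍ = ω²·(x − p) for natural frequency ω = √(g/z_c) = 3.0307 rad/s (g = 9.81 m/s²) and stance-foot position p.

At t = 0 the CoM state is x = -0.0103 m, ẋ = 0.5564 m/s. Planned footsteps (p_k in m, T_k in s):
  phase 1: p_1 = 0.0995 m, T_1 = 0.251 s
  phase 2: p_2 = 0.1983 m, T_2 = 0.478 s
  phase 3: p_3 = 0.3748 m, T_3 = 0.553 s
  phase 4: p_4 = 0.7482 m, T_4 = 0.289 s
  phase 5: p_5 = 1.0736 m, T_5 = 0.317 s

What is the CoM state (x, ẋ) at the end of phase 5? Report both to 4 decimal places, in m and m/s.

x = 0.6401, ẋ = -0.7350

phase 1: p=0.0995, T=0.251, ωT=0.760706, cosh=1.303561, sinh=0.836225; start (x,ẋ)=(-0.010300, 0.556400) → end (x,ẋ)=(0.109890, 0.447030)
phase 2: p=0.1983, T=0.478, ωT=1.448675, cosh=2.246175, sinh=2.011293; start (x,ẋ)=(0.109890, 0.447030) → end (x,ẋ)=(0.296382, 0.465192)
phase 3: p=0.3748, T=0.553, ωT=1.675977, cosh=2.765570, sinh=2.578444; start (x,ẋ)=(0.296382, 0.465192) → end (x,ẋ)=(0.553704, 0.673726)
phase 4: p=0.7482, T=0.289, ωT=0.875872, cosh=1.408734, sinh=0.992235; start (x,ẋ)=(0.553704, 0.673726) → end (x,ẋ)=(0.694781, 0.364219)
phase 5: p=1.0736, T=0.317, ωT=0.960732, cosh=1.498111, sinh=1.115498; start (x,ẋ)=(0.694781, 0.364219) → end (x,ẋ)=(0.640144, -0.735047)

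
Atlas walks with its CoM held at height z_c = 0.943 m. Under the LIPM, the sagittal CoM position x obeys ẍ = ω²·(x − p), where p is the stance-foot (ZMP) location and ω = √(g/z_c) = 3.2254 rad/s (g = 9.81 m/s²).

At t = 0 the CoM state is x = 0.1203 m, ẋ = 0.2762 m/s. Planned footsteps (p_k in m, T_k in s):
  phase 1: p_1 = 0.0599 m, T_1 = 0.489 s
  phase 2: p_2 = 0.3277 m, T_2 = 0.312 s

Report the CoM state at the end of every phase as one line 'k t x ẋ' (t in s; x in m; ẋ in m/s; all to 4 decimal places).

1 0.4890 0.4108 1.1486
2 0.8010 0.8785 2.0986

phase 1: p=0.0599, T=0.489, ωT=1.577221, cosh=2.524015, sinh=2.317466; start (x,ẋ)=(0.120300, 0.276200) → end (x,ẋ)=(0.410802, 1.148608)
phase 2: p=0.3277, T=0.312, ωT=1.006325, cosh=1.550544, sinh=1.184984; start (x,ẋ)=(0.410802, 1.148608) → end (x,ẋ)=(0.878541, 2.098586)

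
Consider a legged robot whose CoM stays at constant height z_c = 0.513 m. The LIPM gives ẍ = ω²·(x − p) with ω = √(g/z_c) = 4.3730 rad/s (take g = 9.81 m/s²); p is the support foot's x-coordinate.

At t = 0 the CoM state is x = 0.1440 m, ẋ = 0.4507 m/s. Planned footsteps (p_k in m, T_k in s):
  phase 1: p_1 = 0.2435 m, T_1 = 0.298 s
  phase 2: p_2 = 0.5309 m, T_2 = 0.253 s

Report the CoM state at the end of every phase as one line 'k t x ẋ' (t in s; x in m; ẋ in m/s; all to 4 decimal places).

phase 1: p=0.2435, T=0.298, ωT=1.303154, cosh=1.976281, sinh=1.704607; start (x,ẋ)=(0.144000, 0.450700) → end (x,ẋ)=(0.222544, 0.149012)
phase 2: p=0.5309, T=0.253, ωT=1.106369, cosh=1.677059, sinh=1.346301; start (x,ẋ)=(0.222544, 0.149012) → end (x,ẋ)=(0.059645, -1.565505)

1 0.2980 0.2225 0.1490
2 0.5510 0.0596 -1.5655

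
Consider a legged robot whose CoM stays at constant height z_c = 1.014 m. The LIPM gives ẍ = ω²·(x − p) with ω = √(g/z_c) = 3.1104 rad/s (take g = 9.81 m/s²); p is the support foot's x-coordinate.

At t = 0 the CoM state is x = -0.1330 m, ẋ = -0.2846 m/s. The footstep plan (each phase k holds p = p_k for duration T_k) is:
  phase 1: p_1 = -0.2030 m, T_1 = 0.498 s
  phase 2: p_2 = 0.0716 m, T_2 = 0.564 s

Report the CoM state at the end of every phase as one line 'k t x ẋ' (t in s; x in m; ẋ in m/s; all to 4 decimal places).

phase 1: p=-0.2030, T=0.498, ωT=1.548979, cosh=2.459564, sinh=2.247099; start (x,ẋ)=(-0.133000, -0.284600) → end (x,ẋ)=(-0.236439, -0.210735)
phase 2: p=0.0716, T=0.564, ωT=1.754266, cosh=2.976118, sinh=2.803084; start (x,ẋ)=(-0.236439, -0.210735) → end (x,ẋ)=(-1.035075, -3.312877)

1 0.4980 -0.2364 -0.2107
2 1.0620 -1.0351 -3.3129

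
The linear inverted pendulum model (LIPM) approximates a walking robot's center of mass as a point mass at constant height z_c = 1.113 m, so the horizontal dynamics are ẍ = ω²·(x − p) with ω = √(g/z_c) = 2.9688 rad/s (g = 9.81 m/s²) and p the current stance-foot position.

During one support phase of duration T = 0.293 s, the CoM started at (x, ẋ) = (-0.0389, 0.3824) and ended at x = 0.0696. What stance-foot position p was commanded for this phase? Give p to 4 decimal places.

p = 0.0063

ωT = 2.9688·0.293 = 0.869858; cosh(ωT) = 1.402792, sinh(ωT) = 0.983781
x(T) = p + (x₀−p)·cosh(ωT) + (ẋ₀/ω)·sinh(ωT) ⇒ p·(1 − cosh) = x(T) − x₀·cosh − (ẋ₀/ω)·sinh
numerator   = 0.0696 − (-0.0389)·1.402792 − (0.3824/2.9688)·0.983781 = -0.002549
denominator = 1 − 1.402792 = -0.402792
p = -0.002549 / -0.402792 = 0.0063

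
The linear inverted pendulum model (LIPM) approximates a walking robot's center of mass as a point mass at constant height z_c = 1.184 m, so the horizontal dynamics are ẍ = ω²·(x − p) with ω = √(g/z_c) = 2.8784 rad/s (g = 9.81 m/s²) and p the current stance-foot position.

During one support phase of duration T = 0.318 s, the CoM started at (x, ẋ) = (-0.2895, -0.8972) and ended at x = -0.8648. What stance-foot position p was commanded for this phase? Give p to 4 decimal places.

ωT = 2.8784·0.318 = 0.915331; cosh(ωT) = 1.448993, sinh(ωT) = 1.048609
x(T) = p + (x₀−p)·cosh(ωT) + (ẋ₀/ω)·sinh(ωT) ⇒ p·(1 − cosh) = x(T) − x₀·cosh − (ẋ₀/ω)·sinh
numerator   = -0.8648 − (-0.2895)·1.448993 − (-0.8972/2.8784)·1.048609 = -0.118464
denominator = 1 − 1.448993 = -0.448993
p = -0.118464 / -0.448993 = 0.2638

p = 0.2638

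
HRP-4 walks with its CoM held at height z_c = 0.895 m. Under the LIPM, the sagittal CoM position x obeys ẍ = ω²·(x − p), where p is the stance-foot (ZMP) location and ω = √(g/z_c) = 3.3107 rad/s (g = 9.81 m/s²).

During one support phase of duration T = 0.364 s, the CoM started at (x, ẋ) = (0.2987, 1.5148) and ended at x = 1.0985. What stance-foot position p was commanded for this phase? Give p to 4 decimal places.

p = 0.1705

ωT = 3.3107·0.364 = 1.205095; cosh(ωT) = 1.818370, sinh(ωT) = 1.518706
x(T) = p + (x₀−p)·cosh(ωT) + (ẋ₀/ω)·sinh(ωT) ⇒ p·(1 − cosh) = x(T) − x₀·cosh − (ẋ₀/ω)·sinh
numerator   = 1.0985 − (0.2987)·1.818370 − (1.5148/3.3107)·1.518706 = -0.139526
denominator = 1 − 1.818370 = -0.818370
p = -0.139526 / -0.818370 = 0.1705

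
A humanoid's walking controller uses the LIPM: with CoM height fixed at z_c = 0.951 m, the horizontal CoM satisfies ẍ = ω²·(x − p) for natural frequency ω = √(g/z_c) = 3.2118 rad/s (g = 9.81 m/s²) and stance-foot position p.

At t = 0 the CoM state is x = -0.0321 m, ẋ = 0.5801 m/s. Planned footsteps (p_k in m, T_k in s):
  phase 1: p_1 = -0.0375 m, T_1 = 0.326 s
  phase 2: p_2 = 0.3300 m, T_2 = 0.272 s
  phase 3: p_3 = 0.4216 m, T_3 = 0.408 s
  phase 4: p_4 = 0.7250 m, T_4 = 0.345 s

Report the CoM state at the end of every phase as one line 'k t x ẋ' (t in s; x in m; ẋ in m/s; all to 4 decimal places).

phase 1: p=-0.0375, T=0.326, ωT=1.047047, cosh=1.600099, sinh=1.249126; start (x,ẋ)=(-0.032100, 0.580100) → end (x,ẋ)=(0.196752, 0.949882)
phase 2: p=0.3300, T=0.272, ωT=0.873610, cosh=1.406492, sinh=0.989050; start (x,ẋ)=(0.196752, 0.949882) → end (x,ẋ)=(0.435096, 0.912720)
phase 3: p=0.4216, T=0.408, ωT=1.310414, cosh=1.988709, sinh=1.719001; start (x,ẋ)=(0.435096, 0.912720) → end (x,ẋ)=(0.936941, 1.889650)
phase 4: p=0.7250, T=0.345, ωT=1.108071, cosh=1.679353, sinh=1.349158; start (x,ẋ)=(0.936941, 1.889650) → end (x,ẋ)=(1.874695, 4.091777)

1 0.3260 0.1968 0.9499
2 0.5980 0.4351 0.9127
3 1.0060 0.9369 1.8896
4 1.3510 1.8747 4.0918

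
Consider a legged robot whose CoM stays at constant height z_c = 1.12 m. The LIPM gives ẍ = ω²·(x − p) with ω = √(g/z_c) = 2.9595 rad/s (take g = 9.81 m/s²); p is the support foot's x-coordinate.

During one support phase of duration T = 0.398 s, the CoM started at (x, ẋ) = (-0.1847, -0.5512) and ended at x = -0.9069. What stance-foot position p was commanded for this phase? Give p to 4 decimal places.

ωT = 2.9595·0.398 = 1.177881; cosh(ωT) = 1.777708, sinh(ωT) = 1.469777
x(T) = p + (x₀−p)·cosh(ωT) + (ẋ₀/ω)·sinh(ωT) ⇒ p·(1 − cosh) = x(T) − x₀·cosh − (ẋ₀/ω)·sinh
numerator   = -0.9069 − (-0.1847)·1.777708 − (-0.5512/2.9595)·1.469777 = -0.304815
denominator = 1 − 1.777708 = -0.777708
p = -0.304815 / -0.777708 = 0.3919

p = 0.3919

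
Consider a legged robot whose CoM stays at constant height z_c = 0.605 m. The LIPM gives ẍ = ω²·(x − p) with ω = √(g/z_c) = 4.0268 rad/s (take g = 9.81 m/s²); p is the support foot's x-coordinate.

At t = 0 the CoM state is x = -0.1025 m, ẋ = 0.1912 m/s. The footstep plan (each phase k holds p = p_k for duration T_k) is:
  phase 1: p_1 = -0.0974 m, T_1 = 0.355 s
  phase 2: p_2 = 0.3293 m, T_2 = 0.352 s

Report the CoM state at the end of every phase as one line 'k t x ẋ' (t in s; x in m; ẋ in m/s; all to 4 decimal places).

phase 1: p=-0.0974, T=0.355, ωT=1.429514, cosh=2.208047, sinh=1.968622; start (x,ẋ)=(-0.102500, 0.191200) → end (x,ẋ)=(-0.015187, 0.381750)
phase 2: p=0.3293, T=0.352, ωT=1.417434, cosh=2.184426, sinh=1.942091; start (x,ẋ)=(-0.015187, 0.381750) → end (x,ẋ)=(-0.239092, -1.860128)

1 0.3550 -0.0152 0.3817
2 0.7070 -0.2391 -1.8601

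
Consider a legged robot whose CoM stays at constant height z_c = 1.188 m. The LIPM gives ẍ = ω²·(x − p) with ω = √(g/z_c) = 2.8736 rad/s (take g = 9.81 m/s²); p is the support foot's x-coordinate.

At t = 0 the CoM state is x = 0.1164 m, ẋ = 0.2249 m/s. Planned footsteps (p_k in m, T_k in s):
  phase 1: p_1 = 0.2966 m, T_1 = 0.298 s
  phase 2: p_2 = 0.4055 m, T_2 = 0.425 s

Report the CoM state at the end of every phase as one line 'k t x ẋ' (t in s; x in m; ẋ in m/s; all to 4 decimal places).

phase 1: p=0.2966, T=0.298, ωT=0.856333, cosh=1.389614, sinh=0.964897; start (x,ẋ)=(0.116400, 0.224900) → end (x,ẋ)=(0.121709, -0.187121)
phase 2: p=0.4055, T=0.425, ωT=1.221280, cosh=1.843189, sinh=1.548337; start (x,ẋ)=(0.121709, -0.187121) → end (x,ẋ)=(-0.218405, -1.607574)

1 0.2980 0.1217 -0.1871
2 0.7230 -0.2184 -1.6076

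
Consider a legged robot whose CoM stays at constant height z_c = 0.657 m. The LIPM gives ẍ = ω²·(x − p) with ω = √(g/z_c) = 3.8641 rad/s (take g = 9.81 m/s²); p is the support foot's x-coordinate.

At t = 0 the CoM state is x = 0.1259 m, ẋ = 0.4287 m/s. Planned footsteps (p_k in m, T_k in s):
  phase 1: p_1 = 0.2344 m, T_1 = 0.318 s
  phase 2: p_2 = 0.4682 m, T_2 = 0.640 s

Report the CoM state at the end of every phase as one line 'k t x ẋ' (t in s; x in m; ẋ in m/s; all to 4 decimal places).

phase 1: p=0.2344, T=0.318, ωT=1.228784, cosh=1.854860, sinh=1.562211; start (x,ẋ)=(0.125900, 0.428700) → end (x,ẋ)=(0.206466, 0.140214)
phase 2: p=0.4682, T=0.640, ωT=2.473024, cosh=5.971291, sinh=5.886961; start (x,ẋ)=(0.206466, 0.140214) → end (x,ẋ)=(-0.881073, -5.116613)

1 0.3180 0.2065 0.1402
2 0.9580 -0.8811 -5.1166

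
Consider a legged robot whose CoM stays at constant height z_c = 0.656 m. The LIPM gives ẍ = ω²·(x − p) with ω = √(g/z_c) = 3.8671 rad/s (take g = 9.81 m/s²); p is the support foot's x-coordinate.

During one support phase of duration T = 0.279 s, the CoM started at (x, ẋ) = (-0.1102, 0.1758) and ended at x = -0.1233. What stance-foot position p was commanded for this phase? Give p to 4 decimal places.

ωT = 3.8671·0.279 = 1.078921; cosh(ωT) = 1.640733, sinh(ωT) = 1.300771
x(T) = p + (x₀−p)·cosh(ωT) + (ẋ₀/ω)·sinh(ωT) ⇒ p·(1 − cosh) = x(T) − x₀·cosh − (ẋ₀/ω)·sinh
numerator   = -0.1233 − (-0.1102)·1.640733 − (0.1758/3.8671)·1.300771 = -0.001625
denominator = 1 − 1.640733 = -0.640733
p = -0.001625 / -0.640733 = 0.0025

p = 0.0025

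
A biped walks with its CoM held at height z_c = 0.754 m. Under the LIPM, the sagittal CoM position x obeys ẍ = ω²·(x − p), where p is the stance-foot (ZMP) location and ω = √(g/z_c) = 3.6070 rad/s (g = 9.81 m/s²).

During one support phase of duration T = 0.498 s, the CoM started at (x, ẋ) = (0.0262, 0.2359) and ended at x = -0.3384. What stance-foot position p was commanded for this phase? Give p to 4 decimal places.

p = 0.2915

ωT = 3.6070·0.498 = 1.796286; cosh(ωT) = 3.096567, sinh(ωT) = 2.930653
x(T) = p + (x₀−p)·cosh(ωT) + (ẋ₀/ω)·sinh(ωT) ⇒ p·(1 − cosh) = x(T) − x₀·cosh − (ẋ₀/ω)·sinh
numerator   = -0.3384 − (0.0262)·3.096567 − (0.2359/3.6070)·2.930653 = -0.611197
denominator = 1 − 3.096567 = -2.096567
p = -0.611197 / -2.096567 = 0.2915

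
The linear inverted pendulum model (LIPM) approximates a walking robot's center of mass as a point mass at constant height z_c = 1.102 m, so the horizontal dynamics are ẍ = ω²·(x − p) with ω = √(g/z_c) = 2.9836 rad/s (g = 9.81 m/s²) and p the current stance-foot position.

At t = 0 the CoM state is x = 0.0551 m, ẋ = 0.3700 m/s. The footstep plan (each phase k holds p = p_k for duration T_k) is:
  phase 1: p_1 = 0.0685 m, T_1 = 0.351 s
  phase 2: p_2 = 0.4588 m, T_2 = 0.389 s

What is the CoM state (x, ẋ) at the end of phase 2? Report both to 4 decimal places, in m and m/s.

x = 0.2703, ẋ = -0.1526

phase 1: p=0.0685, T=0.351, ωT=1.047244, cosh=1.600344, sinh=1.249441; start (x,ẋ)=(0.055100, 0.370000) → end (x,ẋ)=(0.202000, 0.542174)
phase 2: p=0.4588, T=0.389, ωT=1.160620, cosh=1.752602, sinh=1.439311; start (x,ẋ)=(0.202000, 0.542174) → end (x,ẋ)=(0.270281, -0.152566)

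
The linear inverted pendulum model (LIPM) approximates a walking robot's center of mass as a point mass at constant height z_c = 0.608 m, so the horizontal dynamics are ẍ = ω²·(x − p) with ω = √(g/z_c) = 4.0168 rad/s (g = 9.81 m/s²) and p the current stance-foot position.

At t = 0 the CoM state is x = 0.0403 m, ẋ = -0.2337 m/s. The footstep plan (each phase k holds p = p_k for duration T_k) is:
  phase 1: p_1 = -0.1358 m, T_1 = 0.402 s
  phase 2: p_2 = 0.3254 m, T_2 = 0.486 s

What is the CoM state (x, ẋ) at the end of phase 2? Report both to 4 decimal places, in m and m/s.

x = 0.7592, ẋ = 1.9791

phase 1: p=-0.1358, T=0.402, ωT=1.614754, cosh=2.612794, sinh=2.413855; start (x,ẋ)=(0.040300, -0.233700) → end (x,ẋ)=(0.183873, 1.096851)
phase 2: p=0.3254, T=0.486, ωT=1.952165, cosh=3.592943, sinh=3.450977; start (x,ẋ)=(0.183873, 1.096851) → end (x,ẋ)=(0.759247, 1.979098)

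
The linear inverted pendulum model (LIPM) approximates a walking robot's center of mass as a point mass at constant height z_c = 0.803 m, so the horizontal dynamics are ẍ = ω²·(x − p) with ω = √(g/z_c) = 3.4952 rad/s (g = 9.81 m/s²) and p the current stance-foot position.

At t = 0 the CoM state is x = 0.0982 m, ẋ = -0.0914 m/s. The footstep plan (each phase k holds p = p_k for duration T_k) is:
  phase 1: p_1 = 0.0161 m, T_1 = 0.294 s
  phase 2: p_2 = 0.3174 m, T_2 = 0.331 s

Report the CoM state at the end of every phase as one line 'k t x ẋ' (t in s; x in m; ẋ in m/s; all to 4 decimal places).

phase 1: p=0.0161, T=0.294, ωT=1.027589, cosh=1.576094, sinh=1.218226; start (x,ẋ)=(0.098200, -0.091400) → end (x,ẋ)=(0.113641, 0.205522)
phase 2: p=0.3174, T=0.331, ωT=1.156911, cosh=1.747276, sinh=1.432820; start (x,ẋ)=(0.113641, 0.205522) → end (x,ẋ)=(0.045628, -0.661322)

1 0.2940 0.1136 0.2055
2 0.6250 0.0456 -0.6613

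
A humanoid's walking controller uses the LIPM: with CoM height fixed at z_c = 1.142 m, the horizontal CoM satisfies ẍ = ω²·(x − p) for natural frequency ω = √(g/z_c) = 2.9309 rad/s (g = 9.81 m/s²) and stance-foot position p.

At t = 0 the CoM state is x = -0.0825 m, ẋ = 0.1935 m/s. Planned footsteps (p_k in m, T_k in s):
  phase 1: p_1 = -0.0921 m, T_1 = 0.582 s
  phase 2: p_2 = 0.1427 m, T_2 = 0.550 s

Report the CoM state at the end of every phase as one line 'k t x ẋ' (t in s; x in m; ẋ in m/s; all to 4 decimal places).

phase 1: p=-0.0921, T=0.582, ωT=1.705784, cosh=2.843665, sinh=2.662035; start (x,ẋ)=(-0.082500, 0.193500) → end (x,ẋ)=(0.110949, 0.625150)
phase 2: p=0.1427, T=0.550, ωT=1.611995, cosh=2.606146, sinh=2.406656; start (x,ẋ)=(0.110949, 0.625150) → end (x,ẋ)=(0.573282, 1.405267)

1 0.5820 0.1109 0.6251
2 1.1320 0.5733 1.4053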